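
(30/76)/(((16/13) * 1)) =195/608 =0.32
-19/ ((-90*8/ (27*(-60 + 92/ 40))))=-32889/ 800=-41.11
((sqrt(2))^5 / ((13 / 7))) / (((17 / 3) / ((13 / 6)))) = 1.16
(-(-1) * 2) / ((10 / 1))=1 / 5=0.20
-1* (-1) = 1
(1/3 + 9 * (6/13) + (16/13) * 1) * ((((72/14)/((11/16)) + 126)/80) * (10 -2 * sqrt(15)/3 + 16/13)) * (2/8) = 27885927/1041040 -127333 * sqrt(15)/80080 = 20.63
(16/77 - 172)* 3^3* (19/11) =-6785964/847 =-8011.76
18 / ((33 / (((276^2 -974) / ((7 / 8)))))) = 3609696 / 77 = 46879.17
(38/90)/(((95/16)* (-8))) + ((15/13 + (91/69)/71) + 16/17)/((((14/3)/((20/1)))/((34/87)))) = 3423903026/969634575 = 3.53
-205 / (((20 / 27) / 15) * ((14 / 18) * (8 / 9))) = -1345005 / 224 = -6004.49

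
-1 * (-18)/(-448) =-9/224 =-0.04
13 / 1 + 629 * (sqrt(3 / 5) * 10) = 4885.21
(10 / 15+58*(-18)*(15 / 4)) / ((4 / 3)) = -11743 / 4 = -2935.75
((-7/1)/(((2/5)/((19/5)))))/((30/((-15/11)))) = 133/44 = 3.02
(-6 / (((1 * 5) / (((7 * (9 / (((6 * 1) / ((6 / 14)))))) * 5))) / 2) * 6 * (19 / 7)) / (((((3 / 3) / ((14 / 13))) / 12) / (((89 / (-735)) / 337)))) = 4383072 / 1073345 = 4.08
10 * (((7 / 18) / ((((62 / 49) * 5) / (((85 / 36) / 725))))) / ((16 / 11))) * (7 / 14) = 0.00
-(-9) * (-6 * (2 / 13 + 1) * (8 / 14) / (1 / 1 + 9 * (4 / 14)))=-648 / 65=-9.97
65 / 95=13 / 19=0.68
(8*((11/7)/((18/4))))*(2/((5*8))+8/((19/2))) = 4972/1995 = 2.49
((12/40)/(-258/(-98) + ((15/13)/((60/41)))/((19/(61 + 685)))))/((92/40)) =72618/18700909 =0.00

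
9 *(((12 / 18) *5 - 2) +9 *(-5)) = -393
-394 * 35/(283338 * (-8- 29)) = 6895/5241753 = 0.00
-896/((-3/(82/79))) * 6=146944/79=1860.05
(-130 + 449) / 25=319 / 25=12.76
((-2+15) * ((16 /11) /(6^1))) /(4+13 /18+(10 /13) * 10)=8112 /31955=0.25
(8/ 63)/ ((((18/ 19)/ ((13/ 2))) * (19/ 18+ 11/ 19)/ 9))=1444/ 301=4.80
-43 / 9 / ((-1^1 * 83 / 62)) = 2666 / 747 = 3.57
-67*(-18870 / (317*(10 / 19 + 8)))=4003585 / 8559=467.76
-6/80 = -3/40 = -0.08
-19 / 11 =-1.73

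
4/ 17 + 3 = 55/ 17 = 3.24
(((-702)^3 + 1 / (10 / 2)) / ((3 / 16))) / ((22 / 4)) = -55351745248 / 165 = -335465122.72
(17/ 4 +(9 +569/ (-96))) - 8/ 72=2077/ 288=7.21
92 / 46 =2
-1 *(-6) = 6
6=6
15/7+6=57/7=8.14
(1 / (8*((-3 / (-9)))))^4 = 0.02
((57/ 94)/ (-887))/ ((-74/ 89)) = 5073/ 6169972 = 0.00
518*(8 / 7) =592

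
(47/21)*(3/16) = 47/112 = 0.42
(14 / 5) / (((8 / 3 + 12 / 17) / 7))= 2499 / 430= 5.81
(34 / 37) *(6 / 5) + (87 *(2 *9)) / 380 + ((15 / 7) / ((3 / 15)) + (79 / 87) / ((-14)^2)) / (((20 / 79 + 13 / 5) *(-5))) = 302109049231 / 67549878060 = 4.47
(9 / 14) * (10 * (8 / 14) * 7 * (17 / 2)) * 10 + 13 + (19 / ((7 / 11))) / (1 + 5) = 92555 / 42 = 2203.69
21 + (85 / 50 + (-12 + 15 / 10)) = 61 / 5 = 12.20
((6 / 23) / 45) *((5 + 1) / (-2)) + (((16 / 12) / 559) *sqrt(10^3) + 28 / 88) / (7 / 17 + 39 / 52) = 0.32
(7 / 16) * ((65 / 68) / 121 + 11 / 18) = 320873 / 1184832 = 0.27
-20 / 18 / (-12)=5 / 54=0.09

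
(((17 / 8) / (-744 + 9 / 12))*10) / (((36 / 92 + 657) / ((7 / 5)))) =-391 / 6421680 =-0.00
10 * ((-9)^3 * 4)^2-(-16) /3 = 255091696 /3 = 85030565.33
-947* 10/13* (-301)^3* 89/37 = 22984733489830/481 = 47785308710.67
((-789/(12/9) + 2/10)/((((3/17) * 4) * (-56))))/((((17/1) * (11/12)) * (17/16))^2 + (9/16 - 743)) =-19308192/604211125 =-0.03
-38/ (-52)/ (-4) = -19/ 104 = -0.18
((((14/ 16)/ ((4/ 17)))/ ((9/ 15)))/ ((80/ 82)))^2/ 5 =23804641/ 2949120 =8.07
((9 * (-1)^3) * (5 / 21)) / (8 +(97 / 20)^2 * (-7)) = 6000 / 438641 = 0.01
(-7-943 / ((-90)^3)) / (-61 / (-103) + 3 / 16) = -8.98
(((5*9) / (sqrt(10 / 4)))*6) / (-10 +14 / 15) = -405*sqrt(10) / 68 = -18.83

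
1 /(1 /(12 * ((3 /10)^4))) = 243 /2500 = 0.10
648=648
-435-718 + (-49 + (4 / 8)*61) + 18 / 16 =-9363 / 8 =-1170.38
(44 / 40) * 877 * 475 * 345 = 316180425 / 2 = 158090212.50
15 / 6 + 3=11 / 2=5.50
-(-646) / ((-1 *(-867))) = 38 / 51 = 0.75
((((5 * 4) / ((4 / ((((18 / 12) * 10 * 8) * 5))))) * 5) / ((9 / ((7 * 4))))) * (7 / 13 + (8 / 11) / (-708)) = 1904420000 / 75933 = 25080.27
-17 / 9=-1.89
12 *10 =120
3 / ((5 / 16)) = 48 / 5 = 9.60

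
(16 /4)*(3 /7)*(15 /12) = 2.14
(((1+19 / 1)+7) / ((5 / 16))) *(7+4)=950.40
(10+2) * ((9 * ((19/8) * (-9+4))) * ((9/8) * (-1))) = 23085/16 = 1442.81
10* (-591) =-5910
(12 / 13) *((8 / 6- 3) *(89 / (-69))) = 1780 / 897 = 1.98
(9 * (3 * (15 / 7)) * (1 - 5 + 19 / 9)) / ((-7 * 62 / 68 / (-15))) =-390150 / 1519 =-256.85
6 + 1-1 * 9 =-2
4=4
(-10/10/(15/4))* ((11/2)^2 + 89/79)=-661/79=-8.37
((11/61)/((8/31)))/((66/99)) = 1023/976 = 1.05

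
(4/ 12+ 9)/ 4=7/ 3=2.33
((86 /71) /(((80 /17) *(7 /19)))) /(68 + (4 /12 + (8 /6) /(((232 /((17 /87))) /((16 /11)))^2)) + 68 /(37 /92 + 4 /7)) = 609769510242057 /120599908417152920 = 0.01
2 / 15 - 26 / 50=-29 / 75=-0.39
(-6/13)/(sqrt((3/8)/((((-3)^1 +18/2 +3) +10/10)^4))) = -400 * sqrt(6)/13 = -75.37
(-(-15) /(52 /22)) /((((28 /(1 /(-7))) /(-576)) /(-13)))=-11880 /49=-242.45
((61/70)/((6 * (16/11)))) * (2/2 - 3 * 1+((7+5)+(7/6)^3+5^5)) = 454604513/1451520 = 313.19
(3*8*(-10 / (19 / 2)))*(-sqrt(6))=480*sqrt(6) / 19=61.88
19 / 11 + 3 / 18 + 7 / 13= 2087 / 858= 2.43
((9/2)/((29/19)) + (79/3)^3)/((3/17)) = 486214943/4698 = 103494.03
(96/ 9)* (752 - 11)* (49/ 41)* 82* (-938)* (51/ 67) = -553058688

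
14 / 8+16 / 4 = 5.75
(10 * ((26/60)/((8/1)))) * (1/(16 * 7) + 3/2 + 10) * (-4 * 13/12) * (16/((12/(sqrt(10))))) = -217841 * sqrt(10)/6048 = -113.90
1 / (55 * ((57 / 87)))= 29 / 1045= 0.03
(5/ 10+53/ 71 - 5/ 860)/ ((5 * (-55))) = -15151/ 3358300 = -0.00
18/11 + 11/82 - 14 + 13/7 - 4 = -90747/6314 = -14.37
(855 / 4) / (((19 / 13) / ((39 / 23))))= 22815 / 92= 247.99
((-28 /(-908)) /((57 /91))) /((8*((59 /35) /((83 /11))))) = 1850485 /67179288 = 0.03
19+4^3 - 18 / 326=13520 / 163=82.94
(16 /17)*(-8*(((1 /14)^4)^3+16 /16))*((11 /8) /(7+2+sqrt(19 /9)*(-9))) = 623633036128267 /602372818987520+623633036128267*sqrt(19) /1807118456962560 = 2.54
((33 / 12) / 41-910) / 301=-3.02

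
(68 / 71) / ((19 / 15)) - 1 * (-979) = 1321691 / 1349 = 979.76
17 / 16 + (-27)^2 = 11681 / 16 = 730.06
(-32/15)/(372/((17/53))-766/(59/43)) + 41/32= 1.28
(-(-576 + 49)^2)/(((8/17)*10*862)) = -68.47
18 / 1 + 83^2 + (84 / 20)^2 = 6924.64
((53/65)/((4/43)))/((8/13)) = 2279/160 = 14.24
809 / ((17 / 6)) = 4854 / 17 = 285.53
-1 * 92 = -92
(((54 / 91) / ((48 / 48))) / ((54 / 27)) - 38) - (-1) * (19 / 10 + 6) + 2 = -25301 / 910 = -27.80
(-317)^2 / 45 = 100489 / 45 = 2233.09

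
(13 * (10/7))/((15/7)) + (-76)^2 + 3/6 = 34711/6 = 5785.17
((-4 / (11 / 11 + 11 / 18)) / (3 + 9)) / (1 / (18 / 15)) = -36 / 145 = -0.25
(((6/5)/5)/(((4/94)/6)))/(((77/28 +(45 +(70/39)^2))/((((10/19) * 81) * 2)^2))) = 4826.42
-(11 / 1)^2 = -121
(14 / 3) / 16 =7 / 24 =0.29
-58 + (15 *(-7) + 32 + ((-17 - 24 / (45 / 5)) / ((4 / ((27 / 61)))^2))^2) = -464128574207 / 3544535296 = -130.94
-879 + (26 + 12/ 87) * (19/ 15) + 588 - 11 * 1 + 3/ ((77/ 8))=-8996096/ 33495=-268.58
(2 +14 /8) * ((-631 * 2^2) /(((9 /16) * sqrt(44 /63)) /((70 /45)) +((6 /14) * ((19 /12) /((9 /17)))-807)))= 2318394960 * sqrt(77) /4617271890733 +54240405226560 /4617271890733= 11.75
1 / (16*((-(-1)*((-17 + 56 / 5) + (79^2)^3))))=5 / 19446996441216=0.00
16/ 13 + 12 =13.23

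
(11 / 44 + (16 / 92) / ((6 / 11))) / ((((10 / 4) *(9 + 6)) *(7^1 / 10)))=157 / 7245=0.02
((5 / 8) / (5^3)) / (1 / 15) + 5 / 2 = 103 / 40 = 2.58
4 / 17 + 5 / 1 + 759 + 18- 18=12992 / 17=764.24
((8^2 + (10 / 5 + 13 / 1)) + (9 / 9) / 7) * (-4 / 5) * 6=-13296 / 35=-379.89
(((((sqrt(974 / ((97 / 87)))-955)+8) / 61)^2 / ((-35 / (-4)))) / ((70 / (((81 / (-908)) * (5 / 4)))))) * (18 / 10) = -63477828819 / 802940450200+690363 * sqrt(8219586) / 401470225100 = -0.07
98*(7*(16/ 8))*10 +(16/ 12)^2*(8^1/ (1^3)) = 123608/ 9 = 13734.22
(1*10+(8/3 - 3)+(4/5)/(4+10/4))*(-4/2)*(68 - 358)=221444/39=5678.05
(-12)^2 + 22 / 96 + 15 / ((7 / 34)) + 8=75629 / 336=225.09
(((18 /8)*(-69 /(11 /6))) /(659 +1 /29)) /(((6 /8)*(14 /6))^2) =-54027 /1287671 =-0.04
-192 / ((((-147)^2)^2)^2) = -64 / 72680419155717387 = -0.00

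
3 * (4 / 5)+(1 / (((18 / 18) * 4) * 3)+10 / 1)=749 / 60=12.48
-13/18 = -0.72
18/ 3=6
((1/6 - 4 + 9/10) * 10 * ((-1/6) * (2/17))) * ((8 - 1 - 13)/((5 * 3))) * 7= -1232/765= -1.61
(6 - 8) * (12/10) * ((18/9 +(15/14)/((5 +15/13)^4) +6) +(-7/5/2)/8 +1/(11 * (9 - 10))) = -29605233939/1576960000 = -18.77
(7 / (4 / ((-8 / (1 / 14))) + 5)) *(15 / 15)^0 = 196 / 139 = 1.41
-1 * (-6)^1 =6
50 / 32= 25 / 16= 1.56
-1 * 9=-9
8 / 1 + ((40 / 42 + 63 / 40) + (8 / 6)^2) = 31009 / 2520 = 12.31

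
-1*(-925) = 925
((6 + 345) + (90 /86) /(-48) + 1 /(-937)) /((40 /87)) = 19684577631 /25786240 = 763.38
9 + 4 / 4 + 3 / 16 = 163 / 16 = 10.19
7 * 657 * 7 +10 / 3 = 96589 / 3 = 32196.33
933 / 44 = 21.20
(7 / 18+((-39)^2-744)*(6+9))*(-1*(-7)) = 1468579 / 18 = 81587.72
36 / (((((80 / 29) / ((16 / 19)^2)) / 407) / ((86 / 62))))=292336704 / 55955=5224.50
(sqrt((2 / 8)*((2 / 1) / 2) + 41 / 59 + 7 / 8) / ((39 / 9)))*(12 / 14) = 9*sqrt(101362) / 10738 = 0.27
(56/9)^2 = 3136/81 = 38.72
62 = 62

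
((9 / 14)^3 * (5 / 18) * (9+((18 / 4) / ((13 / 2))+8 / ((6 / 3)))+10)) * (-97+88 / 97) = -3194235 / 19012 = -168.01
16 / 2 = 8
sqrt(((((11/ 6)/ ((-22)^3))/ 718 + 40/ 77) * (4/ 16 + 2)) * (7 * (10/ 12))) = sqrt(27219654635)/ 63184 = 2.61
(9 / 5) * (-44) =-396 / 5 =-79.20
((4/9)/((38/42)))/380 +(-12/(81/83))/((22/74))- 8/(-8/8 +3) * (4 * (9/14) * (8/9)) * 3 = -258131809/3752595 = -68.79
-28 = -28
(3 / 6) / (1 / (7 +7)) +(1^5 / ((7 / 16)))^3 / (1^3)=6497 / 343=18.94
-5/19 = -0.26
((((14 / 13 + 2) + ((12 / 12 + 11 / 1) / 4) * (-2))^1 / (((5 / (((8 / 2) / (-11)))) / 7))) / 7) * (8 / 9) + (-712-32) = -4786424 / 6435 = -743.81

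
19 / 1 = 19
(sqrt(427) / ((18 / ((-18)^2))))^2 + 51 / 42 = 1936889 / 14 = 138349.21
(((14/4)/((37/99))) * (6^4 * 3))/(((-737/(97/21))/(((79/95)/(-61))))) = 44690616/14365805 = 3.11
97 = 97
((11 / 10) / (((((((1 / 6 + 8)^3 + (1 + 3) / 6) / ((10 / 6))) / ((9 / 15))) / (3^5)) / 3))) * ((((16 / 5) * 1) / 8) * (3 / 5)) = 5196312 / 14724125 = 0.35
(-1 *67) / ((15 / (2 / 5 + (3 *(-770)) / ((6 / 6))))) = 773716 / 75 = 10316.21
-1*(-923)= 923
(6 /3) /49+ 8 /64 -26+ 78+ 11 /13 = 270149 /5096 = 53.01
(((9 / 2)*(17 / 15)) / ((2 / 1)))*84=1071 / 5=214.20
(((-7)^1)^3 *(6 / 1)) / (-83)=2058 / 83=24.80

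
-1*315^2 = -99225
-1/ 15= -0.07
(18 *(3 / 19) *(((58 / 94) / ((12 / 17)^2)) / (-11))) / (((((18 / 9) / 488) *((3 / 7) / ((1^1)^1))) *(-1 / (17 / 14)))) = 8691097 / 39292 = 221.19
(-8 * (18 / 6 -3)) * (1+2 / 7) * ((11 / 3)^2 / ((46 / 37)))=0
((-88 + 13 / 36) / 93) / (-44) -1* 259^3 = -2559395591293 / 147312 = -17373978.98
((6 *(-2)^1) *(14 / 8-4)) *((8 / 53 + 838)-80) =1084914 / 53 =20470.08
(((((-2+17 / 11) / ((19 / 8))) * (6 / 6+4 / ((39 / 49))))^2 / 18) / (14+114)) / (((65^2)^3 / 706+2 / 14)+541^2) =3411524375 / 633083107497762329694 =0.00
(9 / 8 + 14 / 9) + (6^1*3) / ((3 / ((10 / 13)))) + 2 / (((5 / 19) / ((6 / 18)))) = 46001 / 4680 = 9.83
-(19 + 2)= -21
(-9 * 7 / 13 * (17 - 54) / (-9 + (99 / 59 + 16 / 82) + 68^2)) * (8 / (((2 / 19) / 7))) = 749945637 / 36296702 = 20.66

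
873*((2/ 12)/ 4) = 36.38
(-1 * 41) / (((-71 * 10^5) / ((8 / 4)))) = 41 / 3550000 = 0.00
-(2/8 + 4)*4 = -17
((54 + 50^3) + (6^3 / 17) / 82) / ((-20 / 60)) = -261488238 / 697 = -375162.46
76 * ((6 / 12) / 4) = 19 / 2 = 9.50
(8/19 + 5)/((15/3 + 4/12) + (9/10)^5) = 30900000/33765793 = 0.92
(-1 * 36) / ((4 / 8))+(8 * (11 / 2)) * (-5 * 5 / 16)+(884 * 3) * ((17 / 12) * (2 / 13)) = 437.25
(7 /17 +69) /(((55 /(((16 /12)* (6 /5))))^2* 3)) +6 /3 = 2.02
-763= -763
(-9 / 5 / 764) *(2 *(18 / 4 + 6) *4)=-189 / 955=-0.20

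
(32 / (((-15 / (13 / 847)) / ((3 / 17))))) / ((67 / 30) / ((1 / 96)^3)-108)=-8 / 2735536419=-0.00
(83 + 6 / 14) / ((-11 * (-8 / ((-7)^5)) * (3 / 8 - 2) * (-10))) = -980.55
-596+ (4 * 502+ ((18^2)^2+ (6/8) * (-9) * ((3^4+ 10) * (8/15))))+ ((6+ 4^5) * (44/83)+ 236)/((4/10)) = 44826416/415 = 108015.46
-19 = -19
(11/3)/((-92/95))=-3.79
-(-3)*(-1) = -3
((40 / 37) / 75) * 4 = 0.06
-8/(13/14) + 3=-73/13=-5.62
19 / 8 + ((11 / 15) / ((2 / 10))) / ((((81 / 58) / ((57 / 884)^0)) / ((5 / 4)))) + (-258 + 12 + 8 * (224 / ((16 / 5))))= 621413 / 1944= 319.66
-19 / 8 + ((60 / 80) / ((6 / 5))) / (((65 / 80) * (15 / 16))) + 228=226.45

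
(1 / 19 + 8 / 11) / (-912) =-163 / 190608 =-0.00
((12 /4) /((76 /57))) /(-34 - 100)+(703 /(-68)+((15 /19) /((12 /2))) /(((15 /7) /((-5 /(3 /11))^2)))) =48069185 /4674456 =10.28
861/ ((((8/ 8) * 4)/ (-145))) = -124845/ 4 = -31211.25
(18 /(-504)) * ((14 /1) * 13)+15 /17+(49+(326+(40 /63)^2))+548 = 917.79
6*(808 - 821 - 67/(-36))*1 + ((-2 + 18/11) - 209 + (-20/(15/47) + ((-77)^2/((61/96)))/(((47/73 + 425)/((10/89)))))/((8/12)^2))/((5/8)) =-1076034878393/1739614470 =-618.55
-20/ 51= -0.39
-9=-9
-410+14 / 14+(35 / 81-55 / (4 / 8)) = -42004 / 81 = -518.57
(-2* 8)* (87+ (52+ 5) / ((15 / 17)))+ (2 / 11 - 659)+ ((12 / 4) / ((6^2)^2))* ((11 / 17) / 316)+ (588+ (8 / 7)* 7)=-317618510947 / 127638720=-2488.42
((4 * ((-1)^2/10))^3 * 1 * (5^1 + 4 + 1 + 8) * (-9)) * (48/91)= -62208/11375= -5.47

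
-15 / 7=-2.14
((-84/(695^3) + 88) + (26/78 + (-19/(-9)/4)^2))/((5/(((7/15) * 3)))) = 269866774369577/10876756950000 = 24.81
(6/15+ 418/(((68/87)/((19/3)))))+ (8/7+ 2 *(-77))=3849141/1190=3234.57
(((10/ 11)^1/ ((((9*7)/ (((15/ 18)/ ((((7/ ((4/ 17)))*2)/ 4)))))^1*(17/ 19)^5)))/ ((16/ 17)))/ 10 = 12380495/ 82652715684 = 0.00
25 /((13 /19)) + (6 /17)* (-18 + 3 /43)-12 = 173051 /9503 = 18.21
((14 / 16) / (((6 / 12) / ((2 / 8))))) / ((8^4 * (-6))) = -7 / 393216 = -0.00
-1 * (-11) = 11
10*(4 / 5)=8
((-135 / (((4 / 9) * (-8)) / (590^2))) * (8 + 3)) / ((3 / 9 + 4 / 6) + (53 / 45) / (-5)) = 261695053125 / 1376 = 190185358.38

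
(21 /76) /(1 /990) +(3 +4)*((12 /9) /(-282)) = 4396553 /16074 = 273.52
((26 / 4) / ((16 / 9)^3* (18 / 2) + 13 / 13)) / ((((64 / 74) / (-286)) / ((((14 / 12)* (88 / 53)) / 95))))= -142999857 / 168249560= -0.85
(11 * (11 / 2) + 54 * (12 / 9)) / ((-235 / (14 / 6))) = -371 / 282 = -1.32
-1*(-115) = 115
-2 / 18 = -0.11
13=13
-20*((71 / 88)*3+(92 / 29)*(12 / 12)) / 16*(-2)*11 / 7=10195 / 464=21.97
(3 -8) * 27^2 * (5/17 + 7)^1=-451980/17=-26587.06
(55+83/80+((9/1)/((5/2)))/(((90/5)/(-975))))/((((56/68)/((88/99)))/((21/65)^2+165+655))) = -654835734649/5323500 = -123008.50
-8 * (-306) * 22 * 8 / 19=22676.21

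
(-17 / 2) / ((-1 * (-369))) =-17 / 738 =-0.02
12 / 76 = 3 / 19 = 0.16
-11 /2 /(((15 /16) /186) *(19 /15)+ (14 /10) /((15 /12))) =-4.88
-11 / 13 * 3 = -33 / 13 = -2.54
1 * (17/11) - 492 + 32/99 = -48523/99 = -490.13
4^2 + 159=175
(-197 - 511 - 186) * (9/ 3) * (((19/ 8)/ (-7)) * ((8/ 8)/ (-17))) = -25479/ 476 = -53.53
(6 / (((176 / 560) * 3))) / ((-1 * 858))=-35 / 4719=-0.01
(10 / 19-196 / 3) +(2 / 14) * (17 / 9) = -77251 / 1197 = -64.54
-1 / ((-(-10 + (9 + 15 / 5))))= 0.50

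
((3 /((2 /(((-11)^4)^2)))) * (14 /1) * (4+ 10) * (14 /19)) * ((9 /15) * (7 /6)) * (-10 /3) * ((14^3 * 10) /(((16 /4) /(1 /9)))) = -14122700474830640 /171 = -82588891665676.26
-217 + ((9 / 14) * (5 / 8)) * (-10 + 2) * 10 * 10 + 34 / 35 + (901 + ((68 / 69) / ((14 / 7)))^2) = 60619424 / 166635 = 363.79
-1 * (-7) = 7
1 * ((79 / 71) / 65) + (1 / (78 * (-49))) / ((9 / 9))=22871 / 1356810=0.02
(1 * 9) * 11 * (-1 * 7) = -693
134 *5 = 670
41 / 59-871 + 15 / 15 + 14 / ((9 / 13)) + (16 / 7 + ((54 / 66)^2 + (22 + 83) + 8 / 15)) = -1665437563 / 2248785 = -740.59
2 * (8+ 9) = 34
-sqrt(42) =-6.48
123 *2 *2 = 492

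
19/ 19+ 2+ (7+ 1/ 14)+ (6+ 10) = 365/ 14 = 26.07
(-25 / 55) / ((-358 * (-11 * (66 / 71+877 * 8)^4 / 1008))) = -8004679515 / 166790104548712909599578518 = -0.00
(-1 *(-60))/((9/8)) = 160/3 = 53.33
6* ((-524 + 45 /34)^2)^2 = 299204914220551443 /668168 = 447798928144.65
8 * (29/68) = 58/17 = 3.41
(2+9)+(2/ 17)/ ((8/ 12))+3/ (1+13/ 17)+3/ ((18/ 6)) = 2359/ 170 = 13.88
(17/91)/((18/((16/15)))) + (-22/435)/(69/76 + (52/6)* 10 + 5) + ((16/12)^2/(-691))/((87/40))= 1797701232/192448243715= 0.01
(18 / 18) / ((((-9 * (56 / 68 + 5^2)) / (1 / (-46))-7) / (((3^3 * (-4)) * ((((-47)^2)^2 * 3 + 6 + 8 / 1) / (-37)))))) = 26877308652 / 6720199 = 3999.48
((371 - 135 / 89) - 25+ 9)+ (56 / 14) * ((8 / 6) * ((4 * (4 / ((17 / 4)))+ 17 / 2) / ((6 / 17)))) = 538.82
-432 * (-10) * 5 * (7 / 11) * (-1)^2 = 151200 / 11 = 13745.45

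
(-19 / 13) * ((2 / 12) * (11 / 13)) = -209 / 1014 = -0.21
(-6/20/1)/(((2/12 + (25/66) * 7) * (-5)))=33/1550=0.02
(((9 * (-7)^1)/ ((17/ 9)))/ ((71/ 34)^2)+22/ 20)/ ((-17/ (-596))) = -98372482/ 428485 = -229.58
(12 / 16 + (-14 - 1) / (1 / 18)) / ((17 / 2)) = -31.68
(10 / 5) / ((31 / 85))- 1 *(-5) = 10.48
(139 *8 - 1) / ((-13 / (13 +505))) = -44269.08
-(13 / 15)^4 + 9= 8.44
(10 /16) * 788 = 985 /2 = 492.50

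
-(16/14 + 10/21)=-34/21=-1.62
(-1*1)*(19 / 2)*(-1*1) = 19 / 2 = 9.50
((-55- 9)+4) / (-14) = 30 / 7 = 4.29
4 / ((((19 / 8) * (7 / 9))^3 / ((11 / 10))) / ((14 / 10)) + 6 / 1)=8211456 / 20719459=0.40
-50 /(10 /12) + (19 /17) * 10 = -830 /17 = -48.82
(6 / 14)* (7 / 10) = 3 / 10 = 0.30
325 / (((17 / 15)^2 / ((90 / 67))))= 6581250 / 19363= 339.89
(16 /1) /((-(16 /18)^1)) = -18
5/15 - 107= -320/3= -106.67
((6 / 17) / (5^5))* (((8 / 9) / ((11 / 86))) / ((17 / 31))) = 42656 / 29803125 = 0.00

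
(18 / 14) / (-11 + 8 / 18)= -0.12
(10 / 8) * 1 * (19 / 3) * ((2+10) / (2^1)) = 95 / 2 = 47.50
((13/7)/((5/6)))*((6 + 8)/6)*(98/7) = 364/5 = 72.80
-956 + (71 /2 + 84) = -1673 /2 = -836.50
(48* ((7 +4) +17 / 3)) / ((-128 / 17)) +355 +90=1355 / 4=338.75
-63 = -63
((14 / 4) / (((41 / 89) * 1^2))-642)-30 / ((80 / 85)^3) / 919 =-634.44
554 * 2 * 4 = 4432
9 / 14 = 0.64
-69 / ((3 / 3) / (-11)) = 759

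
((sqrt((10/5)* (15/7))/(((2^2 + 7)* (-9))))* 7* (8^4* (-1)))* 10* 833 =34119680* sqrt(210)/99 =4994354.92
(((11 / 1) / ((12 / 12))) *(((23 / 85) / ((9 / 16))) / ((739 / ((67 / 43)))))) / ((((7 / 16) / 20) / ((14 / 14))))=17357824 / 34033167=0.51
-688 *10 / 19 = -6880 / 19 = -362.11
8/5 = 1.60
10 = 10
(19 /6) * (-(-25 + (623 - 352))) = -779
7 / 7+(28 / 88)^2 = 533 / 484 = 1.10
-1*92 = -92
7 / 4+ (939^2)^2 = 3109727687371 / 4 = 777431921842.75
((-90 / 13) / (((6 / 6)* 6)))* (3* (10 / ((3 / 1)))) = -150 / 13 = -11.54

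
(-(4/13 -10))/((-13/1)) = -126/169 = -0.75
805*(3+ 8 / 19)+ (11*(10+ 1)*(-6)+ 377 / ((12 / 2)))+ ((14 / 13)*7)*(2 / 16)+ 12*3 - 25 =6232471 / 2964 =2102.72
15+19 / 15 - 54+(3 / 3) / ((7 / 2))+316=29248 / 105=278.55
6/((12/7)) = 7/2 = 3.50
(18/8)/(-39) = -3/52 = -0.06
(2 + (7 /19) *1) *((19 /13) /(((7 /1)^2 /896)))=5760 /91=63.30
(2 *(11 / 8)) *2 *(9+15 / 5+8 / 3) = 242 / 3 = 80.67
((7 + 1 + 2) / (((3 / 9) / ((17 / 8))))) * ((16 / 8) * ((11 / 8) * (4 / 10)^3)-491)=-3129003 / 100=-31290.03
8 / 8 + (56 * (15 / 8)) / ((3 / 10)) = 351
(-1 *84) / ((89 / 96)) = -8064 / 89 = -90.61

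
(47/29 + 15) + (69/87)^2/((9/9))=14507/841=17.25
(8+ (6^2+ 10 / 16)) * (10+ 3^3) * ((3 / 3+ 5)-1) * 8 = 66045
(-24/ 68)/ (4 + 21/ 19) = -114/ 1649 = -0.07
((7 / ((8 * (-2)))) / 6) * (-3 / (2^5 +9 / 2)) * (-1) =-7 / 1168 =-0.01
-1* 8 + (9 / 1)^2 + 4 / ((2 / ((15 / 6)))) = 78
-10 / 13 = -0.77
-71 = -71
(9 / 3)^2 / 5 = 9 / 5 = 1.80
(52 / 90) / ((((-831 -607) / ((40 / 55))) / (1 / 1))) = -104 / 355905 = -0.00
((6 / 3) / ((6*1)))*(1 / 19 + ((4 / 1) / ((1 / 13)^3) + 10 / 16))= 2929.56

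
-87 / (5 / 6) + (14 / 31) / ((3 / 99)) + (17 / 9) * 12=-66.83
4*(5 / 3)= 20 / 3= 6.67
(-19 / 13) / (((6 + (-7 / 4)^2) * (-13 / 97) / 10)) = 58976 / 4901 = 12.03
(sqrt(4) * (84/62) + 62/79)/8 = 0.44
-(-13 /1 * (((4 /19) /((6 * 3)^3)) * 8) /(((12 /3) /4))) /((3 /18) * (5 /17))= 1768 /23085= 0.08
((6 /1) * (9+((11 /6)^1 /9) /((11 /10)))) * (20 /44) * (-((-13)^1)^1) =32240 /99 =325.66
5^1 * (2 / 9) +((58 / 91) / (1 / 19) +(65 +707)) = 643096 / 819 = 785.22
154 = 154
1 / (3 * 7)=1 / 21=0.05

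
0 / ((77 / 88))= 0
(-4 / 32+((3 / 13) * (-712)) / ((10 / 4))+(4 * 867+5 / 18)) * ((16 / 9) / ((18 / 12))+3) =1799340923 / 126360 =14239.80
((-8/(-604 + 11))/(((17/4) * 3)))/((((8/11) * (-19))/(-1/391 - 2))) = 0.00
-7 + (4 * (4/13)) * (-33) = -619/13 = -47.62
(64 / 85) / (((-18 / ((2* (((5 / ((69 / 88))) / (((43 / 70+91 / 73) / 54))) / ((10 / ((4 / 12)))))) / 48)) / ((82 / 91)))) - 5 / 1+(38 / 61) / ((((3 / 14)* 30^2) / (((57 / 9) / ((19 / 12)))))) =-9944378990521 / 1990162620225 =-5.00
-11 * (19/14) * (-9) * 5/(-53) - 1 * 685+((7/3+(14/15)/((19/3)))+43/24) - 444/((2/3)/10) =-2073365463/281960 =-7353.40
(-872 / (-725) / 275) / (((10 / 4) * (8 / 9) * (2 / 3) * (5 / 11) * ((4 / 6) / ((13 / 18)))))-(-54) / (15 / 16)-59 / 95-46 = 378329807 / 34437500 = 10.99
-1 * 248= -248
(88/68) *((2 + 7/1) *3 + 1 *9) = 792/17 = 46.59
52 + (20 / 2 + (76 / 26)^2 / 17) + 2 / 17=179908 / 2873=62.62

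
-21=-21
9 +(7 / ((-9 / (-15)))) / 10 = 10.17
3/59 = 0.05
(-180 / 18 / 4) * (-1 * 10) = 25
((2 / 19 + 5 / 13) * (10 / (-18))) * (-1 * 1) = 605 / 2223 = 0.27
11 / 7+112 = 795 / 7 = 113.57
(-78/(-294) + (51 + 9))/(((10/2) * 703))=2953/172235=0.02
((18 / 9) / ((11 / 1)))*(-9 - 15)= -48 / 11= -4.36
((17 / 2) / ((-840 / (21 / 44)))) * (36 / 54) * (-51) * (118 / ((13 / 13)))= 19.38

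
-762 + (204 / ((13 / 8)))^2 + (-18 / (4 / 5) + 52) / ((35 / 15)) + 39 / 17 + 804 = 636185031 / 40222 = 15816.84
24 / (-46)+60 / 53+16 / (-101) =55640 / 123119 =0.45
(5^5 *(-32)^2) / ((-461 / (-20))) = 64000000 / 461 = 138828.63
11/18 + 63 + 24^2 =11513/18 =639.61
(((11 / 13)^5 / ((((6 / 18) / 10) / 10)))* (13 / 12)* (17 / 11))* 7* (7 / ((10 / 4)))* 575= 2455331.74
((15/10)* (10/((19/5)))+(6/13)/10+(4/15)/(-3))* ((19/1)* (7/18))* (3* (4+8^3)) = 5225360/117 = 44661.20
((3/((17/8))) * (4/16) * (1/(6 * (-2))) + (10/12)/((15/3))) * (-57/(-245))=19/595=0.03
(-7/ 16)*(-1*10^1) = 35/ 8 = 4.38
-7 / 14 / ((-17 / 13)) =13 / 34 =0.38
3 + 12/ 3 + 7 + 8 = 22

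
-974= -974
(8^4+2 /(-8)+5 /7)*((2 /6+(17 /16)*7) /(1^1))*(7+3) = 213917365 /672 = 318329.41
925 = 925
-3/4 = -0.75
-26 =-26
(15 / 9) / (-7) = -5 / 21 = -0.24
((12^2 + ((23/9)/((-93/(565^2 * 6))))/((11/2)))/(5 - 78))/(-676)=-7231691/37862253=-0.19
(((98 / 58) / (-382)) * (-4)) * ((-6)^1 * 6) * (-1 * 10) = 35280 / 5539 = 6.37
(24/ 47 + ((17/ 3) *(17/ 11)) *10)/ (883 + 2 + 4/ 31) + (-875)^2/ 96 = 10861263450899/ 1361852448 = 7975.36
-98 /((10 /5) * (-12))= 49 /12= 4.08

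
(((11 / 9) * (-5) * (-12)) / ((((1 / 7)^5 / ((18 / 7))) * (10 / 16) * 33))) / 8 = 19208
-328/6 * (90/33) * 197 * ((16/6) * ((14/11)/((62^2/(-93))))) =9046240/3751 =2411.69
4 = 4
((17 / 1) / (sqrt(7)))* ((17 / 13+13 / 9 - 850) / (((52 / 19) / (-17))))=136077962* sqrt(7) / 10647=33815.01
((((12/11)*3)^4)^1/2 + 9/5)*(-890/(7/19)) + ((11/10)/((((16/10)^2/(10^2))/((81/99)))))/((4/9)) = -267678887427/1874048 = -142834.60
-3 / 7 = -0.43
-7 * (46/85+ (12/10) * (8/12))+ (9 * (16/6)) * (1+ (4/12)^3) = 11858/765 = 15.50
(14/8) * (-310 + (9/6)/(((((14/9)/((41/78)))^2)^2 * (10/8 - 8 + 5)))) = -19048067827283/35110380032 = -542.52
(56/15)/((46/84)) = 784/115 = 6.82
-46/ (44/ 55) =-57.50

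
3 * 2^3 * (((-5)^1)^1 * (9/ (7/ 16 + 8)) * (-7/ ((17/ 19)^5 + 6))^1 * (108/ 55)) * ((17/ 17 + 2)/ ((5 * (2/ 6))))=2156464332288/ 4476024025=481.78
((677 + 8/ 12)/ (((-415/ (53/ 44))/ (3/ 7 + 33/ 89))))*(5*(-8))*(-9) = -3878964/ 6853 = -566.02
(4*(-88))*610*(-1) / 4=53680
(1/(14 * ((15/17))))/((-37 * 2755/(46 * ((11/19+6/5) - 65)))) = 111826/48419125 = 0.00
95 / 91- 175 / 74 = -8895 / 6734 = -1.32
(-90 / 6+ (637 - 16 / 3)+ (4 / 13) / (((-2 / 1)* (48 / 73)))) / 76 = 64109 / 7904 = 8.11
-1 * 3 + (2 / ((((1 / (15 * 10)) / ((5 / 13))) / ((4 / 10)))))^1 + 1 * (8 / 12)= 1709 / 39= 43.82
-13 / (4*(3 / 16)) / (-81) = 52 / 243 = 0.21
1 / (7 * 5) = 1 / 35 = 0.03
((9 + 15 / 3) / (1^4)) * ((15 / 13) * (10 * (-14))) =-29400 / 13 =-2261.54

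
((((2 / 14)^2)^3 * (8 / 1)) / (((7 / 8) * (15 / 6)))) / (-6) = -0.00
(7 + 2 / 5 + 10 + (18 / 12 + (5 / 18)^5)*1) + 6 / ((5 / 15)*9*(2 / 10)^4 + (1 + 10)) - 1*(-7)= 859288487959 / 32491121760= 26.45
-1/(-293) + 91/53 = 26716/15529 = 1.72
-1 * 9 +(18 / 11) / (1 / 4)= -27 / 11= -2.45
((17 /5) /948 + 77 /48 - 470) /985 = -2960239 /6225200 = -0.48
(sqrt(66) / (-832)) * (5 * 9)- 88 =-88- 45 * sqrt(66) / 832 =-88.44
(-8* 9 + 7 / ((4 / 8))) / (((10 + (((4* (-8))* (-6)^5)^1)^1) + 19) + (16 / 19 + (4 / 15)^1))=-16530 / 70925701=-0.00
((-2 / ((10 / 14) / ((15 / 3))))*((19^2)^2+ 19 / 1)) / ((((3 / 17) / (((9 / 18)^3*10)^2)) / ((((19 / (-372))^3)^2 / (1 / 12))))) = -4560645346345375 / 1325035895703552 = -3.44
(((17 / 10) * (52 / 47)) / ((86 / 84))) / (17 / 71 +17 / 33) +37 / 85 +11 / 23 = 3.35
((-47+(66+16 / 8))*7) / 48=49 / 16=3.06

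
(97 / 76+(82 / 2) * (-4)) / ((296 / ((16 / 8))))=-12367 / 11248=-1.10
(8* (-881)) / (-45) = 7048 / 45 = 156.62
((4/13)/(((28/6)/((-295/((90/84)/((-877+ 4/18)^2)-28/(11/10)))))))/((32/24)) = 27977437917/48818016031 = 0.57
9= 9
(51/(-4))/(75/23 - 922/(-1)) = -1173/85124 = -0.01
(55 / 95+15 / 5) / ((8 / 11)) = 187 / 38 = 4.92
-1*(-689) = 689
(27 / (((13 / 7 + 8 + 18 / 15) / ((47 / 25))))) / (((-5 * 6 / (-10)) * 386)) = 329 / 82990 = 0.00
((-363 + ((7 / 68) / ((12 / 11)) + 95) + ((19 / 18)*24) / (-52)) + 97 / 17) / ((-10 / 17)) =928861 / 2080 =446.57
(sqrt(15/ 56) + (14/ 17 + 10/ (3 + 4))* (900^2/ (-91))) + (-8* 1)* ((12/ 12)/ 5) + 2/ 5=-1085464974/ 54145 + sqrt(210)/ 28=-20046.85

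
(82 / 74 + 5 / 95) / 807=272 / 189107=0.00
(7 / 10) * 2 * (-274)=-1918 / 5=-383.60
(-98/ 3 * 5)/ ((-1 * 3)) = 490/ 9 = 54.44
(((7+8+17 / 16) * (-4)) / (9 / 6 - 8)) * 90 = 11565 / 13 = 889.62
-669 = -669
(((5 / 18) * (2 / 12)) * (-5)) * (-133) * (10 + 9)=63175 / 108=584.95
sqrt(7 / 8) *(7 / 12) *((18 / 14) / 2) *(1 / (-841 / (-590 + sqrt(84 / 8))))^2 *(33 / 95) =-40887 *sqrt(3) / 107506712 + 68925879 *sqrt(14) / 4300268480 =0.06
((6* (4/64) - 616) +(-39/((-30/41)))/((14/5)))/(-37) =33409/2072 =16.12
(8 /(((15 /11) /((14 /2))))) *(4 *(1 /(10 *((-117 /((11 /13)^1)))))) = -13552 /114075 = -0.12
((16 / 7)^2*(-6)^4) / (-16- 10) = -165888 / 637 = -260.42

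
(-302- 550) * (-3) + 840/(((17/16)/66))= 930492/17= 54734.82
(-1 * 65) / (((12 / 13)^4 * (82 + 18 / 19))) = -35272835 / 32679936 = -1.08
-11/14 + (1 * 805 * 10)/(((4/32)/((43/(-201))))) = -38771011/2814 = -13777.90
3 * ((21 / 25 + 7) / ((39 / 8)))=1568 / 325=4.82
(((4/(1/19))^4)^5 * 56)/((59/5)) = 11572571613221637570581697080872696545280/59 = 196145281580027755433588100000000000000.00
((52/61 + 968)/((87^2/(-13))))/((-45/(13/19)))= 665860/26317413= 0.03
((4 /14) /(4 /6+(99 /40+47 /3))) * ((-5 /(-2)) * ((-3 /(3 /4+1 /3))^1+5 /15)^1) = -19000 /205387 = -0.09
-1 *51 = -51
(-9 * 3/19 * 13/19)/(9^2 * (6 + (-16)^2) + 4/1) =-351/7662586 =-0.00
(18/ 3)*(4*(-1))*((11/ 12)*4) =-88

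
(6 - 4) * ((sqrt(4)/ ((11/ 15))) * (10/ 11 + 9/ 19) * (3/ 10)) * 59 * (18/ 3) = 801.00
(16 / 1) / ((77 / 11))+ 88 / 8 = 93 / 7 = 13.29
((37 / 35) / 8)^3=50653 / 21952000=0.00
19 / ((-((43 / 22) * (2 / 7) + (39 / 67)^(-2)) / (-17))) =37828791 / 411056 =92.03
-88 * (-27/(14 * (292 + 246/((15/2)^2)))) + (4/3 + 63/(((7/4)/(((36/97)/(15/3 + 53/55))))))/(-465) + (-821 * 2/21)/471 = 4505638058167/11293970085615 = 0.40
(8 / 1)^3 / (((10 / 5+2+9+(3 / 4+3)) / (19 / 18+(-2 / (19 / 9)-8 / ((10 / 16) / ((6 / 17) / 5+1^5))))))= -2023508992 / 4869225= -415.57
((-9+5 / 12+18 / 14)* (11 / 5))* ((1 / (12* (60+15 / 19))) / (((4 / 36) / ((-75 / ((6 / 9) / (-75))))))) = -2620575 / 1568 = -1671.29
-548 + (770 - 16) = 206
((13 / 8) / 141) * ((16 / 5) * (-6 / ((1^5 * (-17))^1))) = 52 / 3995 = 0.01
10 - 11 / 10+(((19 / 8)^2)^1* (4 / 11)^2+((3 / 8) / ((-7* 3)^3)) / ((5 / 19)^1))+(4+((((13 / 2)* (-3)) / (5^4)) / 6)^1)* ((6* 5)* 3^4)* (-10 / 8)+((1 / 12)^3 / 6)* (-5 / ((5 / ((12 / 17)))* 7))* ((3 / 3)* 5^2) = -184777094169193 / 15239901600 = -12124.56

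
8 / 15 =0.53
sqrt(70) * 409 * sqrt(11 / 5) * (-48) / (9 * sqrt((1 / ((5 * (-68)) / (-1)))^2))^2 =-756486400 * sqrt(154) / 27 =-347694420.06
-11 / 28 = -0.39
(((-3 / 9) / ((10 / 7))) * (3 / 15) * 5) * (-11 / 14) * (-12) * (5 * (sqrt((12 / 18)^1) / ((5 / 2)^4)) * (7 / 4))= -308 * sqrt(6) / 1875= -0.40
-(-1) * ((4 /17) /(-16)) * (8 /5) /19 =-2 /1615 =-0.00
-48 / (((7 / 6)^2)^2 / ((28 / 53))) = -248832 / 18179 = -13.69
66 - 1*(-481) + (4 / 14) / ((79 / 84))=43237 / 79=547.30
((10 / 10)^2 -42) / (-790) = 41 / 790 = 0.05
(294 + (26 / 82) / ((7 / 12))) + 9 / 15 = 423531 / 1435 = 295.14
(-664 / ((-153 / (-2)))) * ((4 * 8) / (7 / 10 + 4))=-424960 / 7191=-59.10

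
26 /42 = 13 /21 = 0.62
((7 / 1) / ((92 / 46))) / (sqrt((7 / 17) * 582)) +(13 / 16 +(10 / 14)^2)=sqrt(69258) / 1164 +1037 / 784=1.55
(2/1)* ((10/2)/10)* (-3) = -3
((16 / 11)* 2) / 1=32 / 11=2.91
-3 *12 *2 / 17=-4.24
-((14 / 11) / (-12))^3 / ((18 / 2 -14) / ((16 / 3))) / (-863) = 686 / 465204465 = 0.00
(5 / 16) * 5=25 / 16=1.56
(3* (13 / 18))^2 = 169 / 36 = 4.69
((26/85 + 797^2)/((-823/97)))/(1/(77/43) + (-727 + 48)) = 403272155979/3654449200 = 110.35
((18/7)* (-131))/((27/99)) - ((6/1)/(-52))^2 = -5844759/4732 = -1235.16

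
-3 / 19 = -0.16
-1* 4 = -4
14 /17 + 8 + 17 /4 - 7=413 /68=6.07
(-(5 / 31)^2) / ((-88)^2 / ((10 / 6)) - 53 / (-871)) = -108875 / 19446158857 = -0.00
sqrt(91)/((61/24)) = 24 * sqrt(91)/61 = 3.75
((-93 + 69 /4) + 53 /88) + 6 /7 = -45763 /616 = -74.29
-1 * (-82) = 82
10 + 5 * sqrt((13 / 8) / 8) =5 * sqrt(13) / 8 + 10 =12.25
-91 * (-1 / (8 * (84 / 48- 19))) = -91 / 138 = -0.66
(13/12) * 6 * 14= 91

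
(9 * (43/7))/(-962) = -387/6734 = -0.06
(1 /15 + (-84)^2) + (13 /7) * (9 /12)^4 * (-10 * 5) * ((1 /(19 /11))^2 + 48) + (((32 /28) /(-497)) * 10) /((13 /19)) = 176673263921881 /31347738240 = 5635.92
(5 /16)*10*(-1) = -25 /8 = -3.12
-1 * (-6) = 6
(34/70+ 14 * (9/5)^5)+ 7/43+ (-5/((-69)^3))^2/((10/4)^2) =26919374883481821866/101510522148065625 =265.19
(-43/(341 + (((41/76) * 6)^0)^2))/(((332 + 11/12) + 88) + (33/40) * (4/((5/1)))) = -2150/7208961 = -0.00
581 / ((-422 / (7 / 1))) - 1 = -4489 / 422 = -10.64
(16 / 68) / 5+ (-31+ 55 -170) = -12406 / 85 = -145.95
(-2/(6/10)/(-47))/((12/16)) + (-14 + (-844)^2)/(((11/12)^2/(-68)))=-2950449116312/51183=-57645099.28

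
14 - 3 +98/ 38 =258/ 19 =13.58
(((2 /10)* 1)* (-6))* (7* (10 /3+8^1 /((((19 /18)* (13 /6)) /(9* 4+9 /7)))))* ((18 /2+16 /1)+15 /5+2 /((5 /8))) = -16651248 /475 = -35055.26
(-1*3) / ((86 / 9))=-27 / 86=-0.31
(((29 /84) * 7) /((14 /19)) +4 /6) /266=221 /14896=0.01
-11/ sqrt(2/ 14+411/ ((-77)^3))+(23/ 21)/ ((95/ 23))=529/ 1995 -847 * sqrt(1247554)/ 32404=-28.93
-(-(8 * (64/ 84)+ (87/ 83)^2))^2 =-1083141829081/ 20929119561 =-51.75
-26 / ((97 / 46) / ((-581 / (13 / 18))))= 962136 / 97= 9918.93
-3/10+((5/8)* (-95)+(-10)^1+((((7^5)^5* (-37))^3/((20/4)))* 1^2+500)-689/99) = -96757213987302104120549104199908198358082956213659067160869996128652441/3960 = -24433639895783359626401290000000000000000000000000000000000000000000.00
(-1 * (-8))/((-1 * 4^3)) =-1/8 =-0.12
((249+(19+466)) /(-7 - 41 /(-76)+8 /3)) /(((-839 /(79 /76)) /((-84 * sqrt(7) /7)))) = -7.61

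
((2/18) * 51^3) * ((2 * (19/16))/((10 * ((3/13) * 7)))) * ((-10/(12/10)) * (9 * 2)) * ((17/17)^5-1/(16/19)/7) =-1692847845/6272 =-269905.59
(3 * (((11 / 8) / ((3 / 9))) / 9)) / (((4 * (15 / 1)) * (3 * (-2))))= -0.00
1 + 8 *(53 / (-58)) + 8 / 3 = -317 / 87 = -3.64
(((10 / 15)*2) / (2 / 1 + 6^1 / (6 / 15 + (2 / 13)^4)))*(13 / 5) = 1487252 / 7284255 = 0.20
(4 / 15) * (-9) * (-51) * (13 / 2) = 3978 / 5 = 795.60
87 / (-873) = -29 / 291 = -0.10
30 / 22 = 15 / 11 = 1.36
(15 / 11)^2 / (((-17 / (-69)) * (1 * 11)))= 15525 / 22627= 0.69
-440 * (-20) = 8800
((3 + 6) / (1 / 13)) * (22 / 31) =2574 / 31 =83.03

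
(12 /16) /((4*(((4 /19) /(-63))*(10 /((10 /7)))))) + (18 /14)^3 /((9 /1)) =-170775 /21952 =-7.78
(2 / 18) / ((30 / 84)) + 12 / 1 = 554 / 45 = 12.31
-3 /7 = -0.43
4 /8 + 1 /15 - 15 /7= -331 /210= -1.58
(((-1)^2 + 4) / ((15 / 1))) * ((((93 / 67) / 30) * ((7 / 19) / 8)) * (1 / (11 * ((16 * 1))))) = 217 / 53771520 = 0.00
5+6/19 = 101/19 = 5.32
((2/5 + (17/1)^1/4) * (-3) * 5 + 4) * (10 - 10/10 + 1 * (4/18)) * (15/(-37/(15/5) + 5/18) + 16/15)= 6308581/58590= 107.67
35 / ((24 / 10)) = 175 / 12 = 14.58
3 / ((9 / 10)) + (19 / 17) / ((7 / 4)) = 1418 / 357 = 3.97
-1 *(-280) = 280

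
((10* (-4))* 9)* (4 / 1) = -1440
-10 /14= -5 /7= -0.71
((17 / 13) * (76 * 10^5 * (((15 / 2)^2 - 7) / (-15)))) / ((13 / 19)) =-24179780000 / 507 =-47691873.77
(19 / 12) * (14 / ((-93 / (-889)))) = 211.89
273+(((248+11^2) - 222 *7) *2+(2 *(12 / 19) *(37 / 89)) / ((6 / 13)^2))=-10625575 / 5073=-2094.53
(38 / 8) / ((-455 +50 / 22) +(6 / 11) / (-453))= -151 / 14392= -0.01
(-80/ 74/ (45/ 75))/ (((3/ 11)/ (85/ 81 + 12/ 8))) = -454300/ 26973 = -16.84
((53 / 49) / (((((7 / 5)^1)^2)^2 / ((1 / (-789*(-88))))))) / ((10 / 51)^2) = 1148775 / 10891473824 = 0.00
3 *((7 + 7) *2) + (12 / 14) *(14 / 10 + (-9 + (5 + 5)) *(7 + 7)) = 486 / 5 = 97.20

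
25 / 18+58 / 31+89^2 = 4421737 / 558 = 7924.26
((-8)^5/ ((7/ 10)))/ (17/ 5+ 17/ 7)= -409600/ 51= -8031.37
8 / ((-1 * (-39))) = 8 / 39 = 0.21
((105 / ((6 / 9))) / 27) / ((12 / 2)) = 35 / 36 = 0.97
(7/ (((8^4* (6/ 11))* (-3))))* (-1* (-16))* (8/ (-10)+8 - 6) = -77/ 3840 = -0.02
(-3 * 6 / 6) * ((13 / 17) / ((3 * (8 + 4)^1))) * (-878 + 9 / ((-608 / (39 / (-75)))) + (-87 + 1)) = 190484879 / 3100800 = 61.43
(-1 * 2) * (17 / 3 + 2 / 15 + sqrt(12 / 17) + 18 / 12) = -73 / 5-4 * sqrt(51) / 17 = -16.28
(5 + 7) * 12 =144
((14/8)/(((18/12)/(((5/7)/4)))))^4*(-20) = -3125/82944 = -0.04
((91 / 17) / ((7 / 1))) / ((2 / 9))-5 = -53 / 34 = -1.56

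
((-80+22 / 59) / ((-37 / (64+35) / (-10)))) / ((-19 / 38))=9302040 / 2183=4261.13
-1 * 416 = -416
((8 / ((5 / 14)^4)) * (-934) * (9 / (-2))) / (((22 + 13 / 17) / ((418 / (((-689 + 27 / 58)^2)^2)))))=4806888269950976 / 28468924976923046875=0.00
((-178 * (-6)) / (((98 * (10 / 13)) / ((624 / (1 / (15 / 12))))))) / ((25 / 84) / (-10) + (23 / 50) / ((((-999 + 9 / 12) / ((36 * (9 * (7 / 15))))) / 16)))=-2162113668000 / 223938197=-9654.96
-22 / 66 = -1 / 3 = -0.33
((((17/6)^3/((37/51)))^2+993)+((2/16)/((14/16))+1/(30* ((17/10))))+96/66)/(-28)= -18371096259421/260115432192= -70.63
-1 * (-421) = 421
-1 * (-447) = 447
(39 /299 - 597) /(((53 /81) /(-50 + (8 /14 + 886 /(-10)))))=5371917408 /42665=125909.23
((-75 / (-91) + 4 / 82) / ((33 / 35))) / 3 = 16285 / 52767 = 0.31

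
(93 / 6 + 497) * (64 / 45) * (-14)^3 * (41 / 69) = -738026240 / 621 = -1188448.05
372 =372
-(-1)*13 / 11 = 1.18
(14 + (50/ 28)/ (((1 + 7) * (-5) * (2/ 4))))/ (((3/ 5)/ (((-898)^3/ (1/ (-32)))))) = 11282269339360/ 21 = 537250920921.90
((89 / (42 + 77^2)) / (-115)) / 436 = -0.00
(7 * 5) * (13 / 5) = 91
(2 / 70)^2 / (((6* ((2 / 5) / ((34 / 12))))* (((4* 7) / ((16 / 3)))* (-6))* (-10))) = 17 / 5556600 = 0.00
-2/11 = -0.18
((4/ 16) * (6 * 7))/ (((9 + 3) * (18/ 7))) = 49/ 144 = 0.34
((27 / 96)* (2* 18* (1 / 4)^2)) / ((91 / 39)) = 243 / 896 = 0.27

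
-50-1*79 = -129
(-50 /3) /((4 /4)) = -50 /3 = -16.67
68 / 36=17 / 9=1.89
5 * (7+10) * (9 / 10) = 153 / 2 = 76.50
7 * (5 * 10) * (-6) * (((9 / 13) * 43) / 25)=-32508 / 13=-2500.62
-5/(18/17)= -85/18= -4.72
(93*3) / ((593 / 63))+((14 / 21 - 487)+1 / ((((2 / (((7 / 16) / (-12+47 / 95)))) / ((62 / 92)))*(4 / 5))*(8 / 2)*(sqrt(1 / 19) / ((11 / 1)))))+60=-705716 / 1779 - 1133825*sqrt(19) / 25742336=-396.88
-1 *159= -159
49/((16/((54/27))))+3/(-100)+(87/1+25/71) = 1326949/14200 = 93.45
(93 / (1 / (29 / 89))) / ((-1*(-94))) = 2697 / 8366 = 0.32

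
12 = 12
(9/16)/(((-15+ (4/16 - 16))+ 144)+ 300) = 3/2204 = 0.00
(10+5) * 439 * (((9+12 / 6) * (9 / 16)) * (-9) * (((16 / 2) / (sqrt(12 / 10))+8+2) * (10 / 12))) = -48893625 / 16 - 3259575 * sqrt(30) / 8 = -5287530.01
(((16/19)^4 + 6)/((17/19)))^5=437120493764620846016184564832/21555029481256941488423243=20279.28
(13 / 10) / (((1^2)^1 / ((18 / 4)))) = 117 / 20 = 5.85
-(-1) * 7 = 7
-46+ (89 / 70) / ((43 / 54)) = -44.40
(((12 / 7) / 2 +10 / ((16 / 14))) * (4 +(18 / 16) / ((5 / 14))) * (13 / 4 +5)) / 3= 188.90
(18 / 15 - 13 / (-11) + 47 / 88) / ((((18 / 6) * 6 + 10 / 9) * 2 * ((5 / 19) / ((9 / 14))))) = 0.19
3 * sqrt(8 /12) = sqrt(6) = 2.45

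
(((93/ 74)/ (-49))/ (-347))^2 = 8649/ 1583122601284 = 0.00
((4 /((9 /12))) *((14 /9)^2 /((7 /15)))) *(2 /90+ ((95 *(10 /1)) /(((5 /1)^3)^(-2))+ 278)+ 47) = 299256552448 /729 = 410502815.43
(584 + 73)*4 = 2628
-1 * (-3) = 3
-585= -585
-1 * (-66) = 66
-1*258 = -258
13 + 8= 21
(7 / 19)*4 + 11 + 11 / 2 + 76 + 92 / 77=278463 / 2926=95.17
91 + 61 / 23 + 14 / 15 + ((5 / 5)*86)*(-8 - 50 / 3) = -233076 / 115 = -2026.75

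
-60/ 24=-5/ 2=-2.50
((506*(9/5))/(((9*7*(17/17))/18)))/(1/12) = 109296/35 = 3122.74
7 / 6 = 1.17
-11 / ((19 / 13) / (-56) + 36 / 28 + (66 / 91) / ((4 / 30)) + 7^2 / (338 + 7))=-2762760 / 1718237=-1.61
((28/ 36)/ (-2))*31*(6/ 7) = -10.33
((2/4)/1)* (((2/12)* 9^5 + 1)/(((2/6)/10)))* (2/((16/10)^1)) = 1476375/8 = 184546.88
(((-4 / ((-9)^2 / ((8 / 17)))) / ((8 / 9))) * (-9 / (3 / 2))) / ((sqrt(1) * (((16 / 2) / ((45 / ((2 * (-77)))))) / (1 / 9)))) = -5 / 7854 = -0.00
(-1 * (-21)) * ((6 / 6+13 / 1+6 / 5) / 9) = 532 / 15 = 35.47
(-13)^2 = 169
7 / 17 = 0.41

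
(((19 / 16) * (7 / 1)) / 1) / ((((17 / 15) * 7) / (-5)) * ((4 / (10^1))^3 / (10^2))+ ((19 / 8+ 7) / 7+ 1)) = 218203125 / 61379594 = 3.55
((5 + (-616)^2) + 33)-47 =379447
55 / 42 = 1.31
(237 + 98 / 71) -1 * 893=-46478 / 71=-654.62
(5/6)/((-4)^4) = 5/1536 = 0.00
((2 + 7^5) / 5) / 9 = 5603 / 15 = 373.53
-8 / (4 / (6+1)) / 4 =-7 / 2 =-3.50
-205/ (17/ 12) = -2460/ 17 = -144.71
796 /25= 31.84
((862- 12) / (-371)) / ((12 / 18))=-1275 / 371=-3.44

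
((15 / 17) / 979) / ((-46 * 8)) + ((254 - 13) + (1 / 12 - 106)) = 2482003831 / 18373872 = 135.08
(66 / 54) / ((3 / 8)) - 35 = -857 / 27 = -31.74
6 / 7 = 0.86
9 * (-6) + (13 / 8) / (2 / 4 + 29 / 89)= -30595 / 588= -52.03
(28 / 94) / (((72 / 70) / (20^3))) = 980000 / 423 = 2316.78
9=9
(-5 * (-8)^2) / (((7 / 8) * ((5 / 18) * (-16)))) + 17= 695 / 7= 99.29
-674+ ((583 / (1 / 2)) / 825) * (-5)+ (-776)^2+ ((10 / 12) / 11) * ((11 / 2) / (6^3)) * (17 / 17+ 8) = 866152729 / 1440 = 601494.95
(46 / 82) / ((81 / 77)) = 1771 / 3321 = 0.53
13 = 13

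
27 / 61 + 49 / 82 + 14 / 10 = 2.44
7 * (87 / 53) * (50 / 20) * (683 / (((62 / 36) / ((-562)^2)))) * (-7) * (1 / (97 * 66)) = -3934304.30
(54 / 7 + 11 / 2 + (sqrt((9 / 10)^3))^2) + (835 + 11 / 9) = 53560427 / 63000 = 850.17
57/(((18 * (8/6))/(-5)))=-95/8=-11.88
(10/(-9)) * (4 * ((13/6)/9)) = -260/243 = -1.07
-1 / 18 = -0.06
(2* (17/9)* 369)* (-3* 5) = -20910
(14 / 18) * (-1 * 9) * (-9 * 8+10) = 434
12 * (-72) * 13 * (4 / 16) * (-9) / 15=1684.80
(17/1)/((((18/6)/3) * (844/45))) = 765/844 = 0.91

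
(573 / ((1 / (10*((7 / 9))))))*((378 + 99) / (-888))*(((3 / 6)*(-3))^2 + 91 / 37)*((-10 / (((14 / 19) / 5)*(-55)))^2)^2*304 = -54595901479278125 / 6874930447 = -7941302.37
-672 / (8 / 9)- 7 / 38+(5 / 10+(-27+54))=-13845 / 19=-728.68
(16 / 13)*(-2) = -32 / 13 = -2.46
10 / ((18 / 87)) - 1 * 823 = -2324 / 3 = -774.67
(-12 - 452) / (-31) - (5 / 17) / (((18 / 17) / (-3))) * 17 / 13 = 38827 / 2418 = 16.06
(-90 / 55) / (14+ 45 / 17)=-306 / 3113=-0.10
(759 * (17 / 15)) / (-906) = -4301 / 4530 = -0.95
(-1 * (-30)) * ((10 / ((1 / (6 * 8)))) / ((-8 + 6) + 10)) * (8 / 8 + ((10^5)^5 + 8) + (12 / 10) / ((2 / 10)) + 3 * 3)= 18000000000000000000000043200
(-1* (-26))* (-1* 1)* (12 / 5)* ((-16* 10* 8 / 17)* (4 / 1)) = 319488 / 17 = 18793.41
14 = 14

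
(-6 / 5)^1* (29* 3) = -522 / 5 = -104.40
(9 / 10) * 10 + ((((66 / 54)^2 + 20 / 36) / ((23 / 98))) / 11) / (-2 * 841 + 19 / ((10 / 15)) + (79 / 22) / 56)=34153110295 / 3794992479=9.00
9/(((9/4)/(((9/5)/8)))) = 9/10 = 0.90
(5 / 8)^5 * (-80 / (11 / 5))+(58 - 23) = 710355 / 22528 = 31.53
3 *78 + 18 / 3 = 240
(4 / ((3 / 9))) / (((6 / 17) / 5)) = 170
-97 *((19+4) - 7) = -1552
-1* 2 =-2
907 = 907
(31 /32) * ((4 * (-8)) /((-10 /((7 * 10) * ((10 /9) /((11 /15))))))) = 10850 /33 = 328.79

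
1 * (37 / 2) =37 / 2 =18.50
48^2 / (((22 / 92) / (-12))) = -1271808 / 11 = -115618.91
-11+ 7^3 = 332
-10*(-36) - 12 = 348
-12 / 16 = -3 / 4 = -0.75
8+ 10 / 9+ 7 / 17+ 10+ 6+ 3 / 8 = 25.90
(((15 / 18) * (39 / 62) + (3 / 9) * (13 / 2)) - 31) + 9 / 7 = -70369 / 2604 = -27.02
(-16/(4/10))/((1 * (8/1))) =-5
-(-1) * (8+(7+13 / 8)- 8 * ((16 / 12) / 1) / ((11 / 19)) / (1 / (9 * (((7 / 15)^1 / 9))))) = 31787 / 3960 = 8.03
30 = 30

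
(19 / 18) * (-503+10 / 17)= -18031 / 34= -530.32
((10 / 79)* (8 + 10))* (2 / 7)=360 / 553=0.65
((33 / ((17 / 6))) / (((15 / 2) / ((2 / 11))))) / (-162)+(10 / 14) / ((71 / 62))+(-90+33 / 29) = -2918790457 / 33077835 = -88.24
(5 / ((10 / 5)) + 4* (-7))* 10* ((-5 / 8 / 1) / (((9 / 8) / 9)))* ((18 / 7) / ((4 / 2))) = 11475 / 7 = 1639.29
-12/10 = -6/5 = -1.20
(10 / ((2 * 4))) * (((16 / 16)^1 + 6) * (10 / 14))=25 / 4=6.25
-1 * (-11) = 11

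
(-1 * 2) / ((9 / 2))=-4 / 9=-0.44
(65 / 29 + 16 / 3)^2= 434281 / 7569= 57.38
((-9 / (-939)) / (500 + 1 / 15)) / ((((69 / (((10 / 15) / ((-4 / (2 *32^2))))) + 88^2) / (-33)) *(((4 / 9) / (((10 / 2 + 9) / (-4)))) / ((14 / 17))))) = 23950080 / 45213523018547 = 0.00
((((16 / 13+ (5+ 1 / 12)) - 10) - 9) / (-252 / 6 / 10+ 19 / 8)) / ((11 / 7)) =138530 / 31317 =4.42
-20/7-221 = -1567/7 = -223.86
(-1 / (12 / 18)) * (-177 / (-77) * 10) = -2655 / 77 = -34.48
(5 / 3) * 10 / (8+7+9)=25 / 36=0.69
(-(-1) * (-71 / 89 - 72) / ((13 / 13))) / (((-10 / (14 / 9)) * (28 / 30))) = 6479 / 534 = 12.13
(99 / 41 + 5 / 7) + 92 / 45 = 5.17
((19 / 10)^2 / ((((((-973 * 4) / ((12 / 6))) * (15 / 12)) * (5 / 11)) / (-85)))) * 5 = 67507 / 48650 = 1.39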